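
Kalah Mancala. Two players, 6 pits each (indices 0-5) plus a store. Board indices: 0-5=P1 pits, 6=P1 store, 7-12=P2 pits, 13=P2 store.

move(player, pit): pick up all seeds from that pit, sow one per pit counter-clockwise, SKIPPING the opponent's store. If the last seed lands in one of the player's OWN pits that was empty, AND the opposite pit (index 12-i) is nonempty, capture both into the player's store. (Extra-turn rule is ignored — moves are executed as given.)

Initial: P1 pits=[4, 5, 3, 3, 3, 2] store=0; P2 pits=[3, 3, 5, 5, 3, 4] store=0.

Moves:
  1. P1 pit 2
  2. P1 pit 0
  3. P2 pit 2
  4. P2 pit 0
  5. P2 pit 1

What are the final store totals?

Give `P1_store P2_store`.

Move 1: P1 pit2 -> P1=[4,5,0,4,4,3](0) P2=[3,3,5,5,3,4](0)
Move 2: P1 pit0 -> P1=[0,6,1,5,5,3](0) P2=[3,3,5,5,3,4](0)
Move 3: P2 pit2 -> P1=[1,6,1,5,5,3](0) P2=[3,3,0,6,4,5](1)
Move 4: P2 pit0 -> P1=[1,6,1,5,5,3](0) P2=[0,4,1,7,4,5](1)
Move 5: P2 pit1 -> P1=[1,6,1,5,5,3](0) P2=[0,0,2,8,5,6](1)

Answer: 0 1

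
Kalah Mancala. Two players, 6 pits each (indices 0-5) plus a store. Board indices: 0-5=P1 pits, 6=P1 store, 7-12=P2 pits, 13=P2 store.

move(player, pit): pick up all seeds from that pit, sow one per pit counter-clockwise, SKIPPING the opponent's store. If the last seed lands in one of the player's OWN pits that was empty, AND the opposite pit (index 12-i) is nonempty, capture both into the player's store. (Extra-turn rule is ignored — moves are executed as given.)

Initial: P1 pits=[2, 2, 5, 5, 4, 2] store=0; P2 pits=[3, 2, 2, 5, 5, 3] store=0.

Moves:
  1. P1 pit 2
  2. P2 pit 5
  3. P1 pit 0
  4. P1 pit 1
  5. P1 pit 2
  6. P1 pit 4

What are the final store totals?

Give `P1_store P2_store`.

Answer: 2 1

Derivation:
Move 1: P1 pit2 -> P1=[2,2,0,6,5,3](1) P2=[4,2,2,5,5,3](0)
Move 2: P2 pit5 -> P1=[3,3,0,6,5,3](1) P2=[4,2,2,5,5,0](1)
Move 3: P1 pit0 -> P1=[0,4,1,7,5,3](1) P2=[4,2,2,5,5,0](1)
Move 4: P1 pit1 -> P1=[0,0,2,8,6,4](1) P2=[4,2,2,5,5,0](1)
Move 5: P1 pit2 -> P1=[0,0,0,9,7,4](1) P2=[4,2,2,5,5,0](1)
Move 6: P1 pit4 -> P1=[0,0,0,9,0,5](2) P2=[5,3,3,6,6,0](1)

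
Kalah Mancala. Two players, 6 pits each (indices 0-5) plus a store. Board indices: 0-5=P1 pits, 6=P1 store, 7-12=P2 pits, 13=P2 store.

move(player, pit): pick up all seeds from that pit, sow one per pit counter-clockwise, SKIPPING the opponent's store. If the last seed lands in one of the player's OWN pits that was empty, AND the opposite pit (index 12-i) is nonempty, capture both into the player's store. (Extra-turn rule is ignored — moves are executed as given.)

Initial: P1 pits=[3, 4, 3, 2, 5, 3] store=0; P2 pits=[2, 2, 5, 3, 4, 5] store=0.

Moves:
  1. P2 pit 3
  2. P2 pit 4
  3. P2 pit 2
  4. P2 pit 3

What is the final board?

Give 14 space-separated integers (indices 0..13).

Move 1: P2 pit3 -> P1=[3,4,3,2,5,3](0) P2=[2,2,5,0,5,6](1)
Move 2: P2 pit4 -> P1=[4,5,4,2,5,3](0) P2=[2,2,5,0,0,7](2)
Move 3: P2 pit2 -> P1=[5,5,4,2,5,3](0) P2=[2,2,0,1,1,8](3)
Move 4: P2 pit3 -> P1=[5,5,4,2,5,3](0) P2=[2,2,0,0,2,8](3)

Answer: 5 5 4 2 5 3 0 2 2 0 0 2 8 3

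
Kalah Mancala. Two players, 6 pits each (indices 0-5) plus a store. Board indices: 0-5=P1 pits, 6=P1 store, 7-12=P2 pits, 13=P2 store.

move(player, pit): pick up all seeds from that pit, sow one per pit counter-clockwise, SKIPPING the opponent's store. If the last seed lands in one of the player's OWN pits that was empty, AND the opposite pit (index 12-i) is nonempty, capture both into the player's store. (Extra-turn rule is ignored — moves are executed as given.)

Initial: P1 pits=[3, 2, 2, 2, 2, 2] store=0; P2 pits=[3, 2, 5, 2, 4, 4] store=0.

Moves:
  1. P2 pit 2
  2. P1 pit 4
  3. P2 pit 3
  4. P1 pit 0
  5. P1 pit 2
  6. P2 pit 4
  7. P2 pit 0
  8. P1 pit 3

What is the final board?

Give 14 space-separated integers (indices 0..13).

Answer: 1 4 0 0 2 5 5 1 2 1 0 0 7 5

Derivation:
Move 1: P2 pit2 -> P1=[4,2,2,2,2,2](0) P2=[3,2,0,3,5,5](1)
Move 2: P1 pit4 -> P1=[4,2,2,2,0,3](1) P2=[3,2,0,3,5,5](1)
Move 3: P2 pit3 -> P1=[4,2,2,2,0,3](1) P2=[3,2,0,0,6,6](2)
Move 4: P1 pit0 -> P1=[0,3,3,3,0,3](4) P2=[3,0,0,0,6,6](2)
Move 5: P1 pit2 -> P1=[0,3,0,4,1,4](4) P2=[3,0,0,0,6,6](2)
Move 6: P2 pit4 -> P1=[1,4,1,5,1,4](4) P2=[3,0,0,0,0,7](3)
Move 7: P2 pit0 -> P1=[1,4,0,5,1,4](4) P2=[0,1,1,0,0,7](5)
Move 8: P1 pit3 -> P1=[1,4,0,0,2,5](5) P2=[1,2,1,0,0,7](5)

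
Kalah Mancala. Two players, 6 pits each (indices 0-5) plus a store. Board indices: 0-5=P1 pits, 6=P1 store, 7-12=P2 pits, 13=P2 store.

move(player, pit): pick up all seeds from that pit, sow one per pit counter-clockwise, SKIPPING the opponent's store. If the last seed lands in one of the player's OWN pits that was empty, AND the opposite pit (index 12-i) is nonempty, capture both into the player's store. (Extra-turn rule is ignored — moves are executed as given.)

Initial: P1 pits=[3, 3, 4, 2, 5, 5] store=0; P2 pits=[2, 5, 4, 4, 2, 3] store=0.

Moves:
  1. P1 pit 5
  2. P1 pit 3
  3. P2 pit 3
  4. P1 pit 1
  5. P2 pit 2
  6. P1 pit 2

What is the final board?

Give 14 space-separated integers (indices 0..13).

Answer: 5 0 0 2 8 2 6 1 6 0 1 4 5 2

Derivation:
Move 1: P1 pit5 -> P1=[3,3,4,2,5,0](1) P2=[3,6,5,5,2,3](0)
Move 2: P1 pit3 -> P1=[3,3,4,0,6,0](5) P2=[0,6,5,5,2,3](0)
Move 3: P2 pit3 -> P1=[4,4,4,0,6,0](5) P2=[0,6,5,0,3,4](1)
Move 4: P1 pit1 -> P1=[4,0,5,1,7,1](5) P2=[0,6,5,0,3,4](1)
Move 5: P2 pit2 -> P1=[5,0,5,1,7,1](5) P2=[0,6,0,1,4,5](2)
Move 6: P1 pit2 -> P1=[5,0,0,2,8,2](6) P2=[1,6,0,1,4,5](2)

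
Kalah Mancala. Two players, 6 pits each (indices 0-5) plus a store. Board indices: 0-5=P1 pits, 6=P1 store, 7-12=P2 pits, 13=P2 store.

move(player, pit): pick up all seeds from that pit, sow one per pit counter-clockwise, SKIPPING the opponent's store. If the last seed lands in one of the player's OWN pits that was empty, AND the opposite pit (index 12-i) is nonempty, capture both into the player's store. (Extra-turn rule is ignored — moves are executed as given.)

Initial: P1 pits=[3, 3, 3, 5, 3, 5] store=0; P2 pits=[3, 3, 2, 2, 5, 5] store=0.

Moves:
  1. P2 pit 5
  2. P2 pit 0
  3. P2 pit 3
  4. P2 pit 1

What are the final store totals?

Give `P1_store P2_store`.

Move 1: P2 pit5 -> P1=[4,4,4,6,3,5](0) P2=[3,3,2,2,5,0](1)
Move 2: P2 pit0 -> P1=[4,4,4,6,3,5](0) P2=[0,4,3,3,5,0](1)
Move 3: P2 pit3 -> P1=[4,4,4,6,3,5](0) P2=[0,4,3,0,6,1](2)
Move 4: P2 pit1 -> P1=[4,4,4,6,3,5](0) P2=[0,0,4,1,7,2](2)

Answer: 0 2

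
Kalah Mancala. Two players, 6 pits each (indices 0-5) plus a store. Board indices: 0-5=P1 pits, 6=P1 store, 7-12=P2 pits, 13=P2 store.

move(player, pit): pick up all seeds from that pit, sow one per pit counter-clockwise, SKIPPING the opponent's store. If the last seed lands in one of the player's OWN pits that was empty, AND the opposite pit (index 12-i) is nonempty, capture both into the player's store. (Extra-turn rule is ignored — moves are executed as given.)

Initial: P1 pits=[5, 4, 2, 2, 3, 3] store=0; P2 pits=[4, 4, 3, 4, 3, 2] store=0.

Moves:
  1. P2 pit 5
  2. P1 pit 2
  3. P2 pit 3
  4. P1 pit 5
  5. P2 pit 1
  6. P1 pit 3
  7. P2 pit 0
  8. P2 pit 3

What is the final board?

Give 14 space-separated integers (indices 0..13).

Move 1: P2 pit5 -> P1=[6,4,2,2,3,3](0) P2=[4,4,3,4,3,0](1)
Move 2: P1 pit2 -> P1=[6,4,0,3,4,3](0) P2=[4,4,3,4,3,0](1)
Move 3: P2 pit3 -> P1=[7,4,0,3,4,3](0) P2=[4,4,3,0,4,1](2)
Move 4: P1 pit5 -> P1=[7,4,0,3,4,0](1) P2=[5,5,3,0,4,1](2)
Move 5: P2 pit1 -> P1=[7,4,0,3,4,0](1) P2=[5,0,4,1,5,2](3)
Move 6: P1 pit3 -> P1=[7,4,0,0,5,1](2) P2=[5,0,4,1,5,2](3)
Move 7: P2 pit0 -> P1=[7,4,0,0,5,1](2) P2=[0,1,5,2,6,3](3)
Move 8: P2 pit3 -> P1=[7,4,0,0,5,1](2) P2=[0,1,5,0,7,4](3)

Answer: 7 4 0 0 5 1 2 0 1 5 0 7 4 3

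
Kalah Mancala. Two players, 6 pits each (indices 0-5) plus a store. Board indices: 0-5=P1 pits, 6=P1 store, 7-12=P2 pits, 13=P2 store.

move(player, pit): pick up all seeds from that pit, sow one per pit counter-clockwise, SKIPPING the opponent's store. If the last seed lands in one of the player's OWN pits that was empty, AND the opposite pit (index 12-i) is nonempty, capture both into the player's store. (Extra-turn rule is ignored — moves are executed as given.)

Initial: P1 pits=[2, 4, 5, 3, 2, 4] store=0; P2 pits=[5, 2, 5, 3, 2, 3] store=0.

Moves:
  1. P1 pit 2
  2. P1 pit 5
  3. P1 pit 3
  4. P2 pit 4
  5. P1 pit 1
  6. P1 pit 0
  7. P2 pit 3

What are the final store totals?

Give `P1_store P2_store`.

Move 1: P1 pit2 -> P1=[2,4,0,4,3,5](1) P2=[6,2,5,3,2,3](0)
Move 2: P1 pit5 -> P1=[2,4,0,4,3,0](2) P2=[7,3,6,4,2,3](0)
Move 3: P1 pit3 -> P1=[2,4,0,0,4,1](3) P2=[8,3,6,4,2,3](0)
Move 4: P2 pit4 -> P1=[2,4,0,0,4,1](3) P2=[8,3,6,4,0,4](1)
Move 5: P1 pit1 -> P1=[2,0,1,1,5,2](3) P2=[8,3,6,4,0,4](1)
Move 6: P1 pit0 -> P1=[0,1,2,1,5,2](3) P2=[8,3,6,4,0,4](1)
Move 7: P2 pit3 -> P1=[1,1,2,1,5,2](3) P2=[8,3,6,0,1,5](2)

Answer: 3 2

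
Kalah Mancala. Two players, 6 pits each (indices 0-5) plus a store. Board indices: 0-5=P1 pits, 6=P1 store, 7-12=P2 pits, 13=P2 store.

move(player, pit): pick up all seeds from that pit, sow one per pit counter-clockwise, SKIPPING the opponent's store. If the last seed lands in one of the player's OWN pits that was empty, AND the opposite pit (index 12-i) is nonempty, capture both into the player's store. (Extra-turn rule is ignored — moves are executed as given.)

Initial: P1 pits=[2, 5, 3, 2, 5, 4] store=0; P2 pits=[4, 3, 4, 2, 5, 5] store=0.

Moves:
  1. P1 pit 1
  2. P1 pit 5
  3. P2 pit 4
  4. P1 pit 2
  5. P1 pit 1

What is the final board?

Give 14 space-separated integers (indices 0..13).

Move 1: P1 pit1 -> P1=[2,0,4,3,6,5](1) P2=[4,3,4,2,5,5](0)
Move 2: P1 pit5 -> P1=[2,0,4,3,6,0](2) P2=[5,4,5,3,5,5](0)
Move 3: P2 pit4 -> P1=[3,1,5,3,6,0](2) P2=[5,4,5,3,0,6](1)
Move 4: P1 pit2 -> P1=[3,1,0,4,7,1](3) P2=[6,4,5,3,0,6](1)
Move 5: P1 pit1 -> P1=[3,0,0,4,7,1](7) P2=[6,4,5,0,0,6](1)

Answer: 3 0 0 4 7 1 7 6 4 5 0 0 6 1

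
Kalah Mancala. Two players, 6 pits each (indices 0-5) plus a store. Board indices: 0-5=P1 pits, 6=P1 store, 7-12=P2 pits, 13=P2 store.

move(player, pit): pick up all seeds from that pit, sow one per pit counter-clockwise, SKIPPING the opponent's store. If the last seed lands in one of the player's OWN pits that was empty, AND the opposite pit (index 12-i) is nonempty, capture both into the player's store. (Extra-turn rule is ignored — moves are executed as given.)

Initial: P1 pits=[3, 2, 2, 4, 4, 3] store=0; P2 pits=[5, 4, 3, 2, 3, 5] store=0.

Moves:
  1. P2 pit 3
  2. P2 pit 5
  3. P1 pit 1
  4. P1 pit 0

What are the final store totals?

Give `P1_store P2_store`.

Move 1: P2 pit3 -> P1=[3,2,2,4,4,3](0) P2=[5,4,3,0,4,6](0)
Move 2: P2 pit5 -> P1=[4,3,3,5,5,3](0) P2=[5,4,3,0,4,0](1)
Move 3: P1 pit1 -> P1=[4,0,4,6,6,3](0) P2=[5,4,3,0,4,0](1)
Move 4: P1 pit0 -> P1=[0,1,5,7,7,3](0) P2=[5,4,3,0,4,0](1)

Answer: 0 1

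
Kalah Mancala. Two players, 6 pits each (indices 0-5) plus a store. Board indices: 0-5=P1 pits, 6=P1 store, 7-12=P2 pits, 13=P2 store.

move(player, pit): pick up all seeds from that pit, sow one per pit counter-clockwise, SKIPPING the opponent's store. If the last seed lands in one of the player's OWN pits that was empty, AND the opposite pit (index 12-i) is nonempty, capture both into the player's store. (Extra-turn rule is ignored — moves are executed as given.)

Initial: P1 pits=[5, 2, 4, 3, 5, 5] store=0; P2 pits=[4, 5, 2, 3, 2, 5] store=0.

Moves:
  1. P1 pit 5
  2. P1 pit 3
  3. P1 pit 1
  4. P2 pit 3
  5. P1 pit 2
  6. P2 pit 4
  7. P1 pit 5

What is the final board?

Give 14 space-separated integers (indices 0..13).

Answer: 7 0 0 1 7 0 8 7 6 0 0 0 7 2

Derivation:
Move 1: P1 pit5 -> P1=[5,2,4,3,5,0](1) P2=[5,6,3,4,2,5](0)
Move 2: P1 pit3 -> P1=[5,2,4,0,6,1](2) P2=[5,6,3,4,2,5](0)
Move 3: P1 pit1 -> P1=[5,0,5,0,6,1](6) P2=[5,6,0,4,2,5](0)
Move 4: P2 pit3 -> P1=[6,0,5,0,6,1](6) P2=[5,6,0,0,3,6](1)
Move 5: P1 pit2 -> P1=[6,0,0,1,7,2](7) P2=[6,6,0,0,3,6](1)
Move 6: P2 pit4 -> P1=[7,0,0,1,7,2](7) P2=[6,6,0,0,0,7](2)
Move 7: P1 pit5 -> P1=[7,0,0,1,7,0](8) P2=[7,6,0,0,0,7](2)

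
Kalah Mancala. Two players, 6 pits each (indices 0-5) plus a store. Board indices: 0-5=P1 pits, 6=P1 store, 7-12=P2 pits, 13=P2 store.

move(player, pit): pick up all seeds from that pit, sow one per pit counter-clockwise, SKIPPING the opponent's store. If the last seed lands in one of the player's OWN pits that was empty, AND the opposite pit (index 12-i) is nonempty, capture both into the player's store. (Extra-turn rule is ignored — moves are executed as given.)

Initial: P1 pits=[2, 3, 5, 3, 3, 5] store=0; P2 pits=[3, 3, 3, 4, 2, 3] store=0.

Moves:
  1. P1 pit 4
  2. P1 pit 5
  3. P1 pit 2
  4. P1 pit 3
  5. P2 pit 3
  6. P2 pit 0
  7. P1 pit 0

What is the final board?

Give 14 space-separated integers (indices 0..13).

Answer: 0 5 1 1 3 2 4 0 5 5 1 5 5 2

Derivation:
Move 1: P1 pit4 -> P1=[2,3,5,3,0,6](1) P2=[4,3,3,4,2,3](0)
Move 2: P1 pit5 -> P1=[2,3,5,3,0,0](2) P2=[5,4,4,5,3,3](0)
Move 3: P1 pit2 -> P1=[2,3,0,4,1,1](3) P2=[6,4,4,5,3,3](0)
Move 4: P1 pit3 -> P1=[2,3,0,0,2,2](4) P2=[7,4,4,5,3,3](0)
Move 5: P2 pit3 -> P1=[3,4,0,0,2,2](4) P2=[7,4,4,0,4,4](1)
Move 6: P2 pit0 -> P1=[4,4,0,0,2,2](4) P2=[0,5,5,1,5,5](2)
Move 7: P1 pit0 -> P1=[0,5,1,1,3,2](4) P2=[0,5,5,1,5,5](2)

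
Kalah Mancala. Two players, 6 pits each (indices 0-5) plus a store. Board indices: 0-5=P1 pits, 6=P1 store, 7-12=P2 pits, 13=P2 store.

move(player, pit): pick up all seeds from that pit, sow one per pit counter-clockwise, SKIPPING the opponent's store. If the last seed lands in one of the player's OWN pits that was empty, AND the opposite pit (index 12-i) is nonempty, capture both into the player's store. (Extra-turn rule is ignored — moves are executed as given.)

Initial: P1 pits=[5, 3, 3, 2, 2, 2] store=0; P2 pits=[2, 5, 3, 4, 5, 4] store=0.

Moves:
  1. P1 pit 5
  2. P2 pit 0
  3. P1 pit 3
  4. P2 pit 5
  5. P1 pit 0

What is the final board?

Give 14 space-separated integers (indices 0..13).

Move 1: P1 pit5 -> P1=[5,3,3,2,2,0](1) P2=[3,5,3,4,5,4](0)
Move 2: P2 pit0 -> P1=[5,3,3,2,2,0](1) P2=[0,6,4,5,5,4](0)
Move 3: P1 pit3 -> P1=[5,3,3,0,3,1](1) P2=[0,6,4,5,5,4](0)
Move 4: P2 pit5 -> P1=[6,4,4,0,3,1](1) P2=[0,6,4,5,5,0](1)
Move 5: P1 pit0 -> P1=[0,5,5,1,4,2](2) P2=[0,6,4,5,5,0](1)

Answer: 0 5 5 1 4 2 2 0 6 4 5 5 0 1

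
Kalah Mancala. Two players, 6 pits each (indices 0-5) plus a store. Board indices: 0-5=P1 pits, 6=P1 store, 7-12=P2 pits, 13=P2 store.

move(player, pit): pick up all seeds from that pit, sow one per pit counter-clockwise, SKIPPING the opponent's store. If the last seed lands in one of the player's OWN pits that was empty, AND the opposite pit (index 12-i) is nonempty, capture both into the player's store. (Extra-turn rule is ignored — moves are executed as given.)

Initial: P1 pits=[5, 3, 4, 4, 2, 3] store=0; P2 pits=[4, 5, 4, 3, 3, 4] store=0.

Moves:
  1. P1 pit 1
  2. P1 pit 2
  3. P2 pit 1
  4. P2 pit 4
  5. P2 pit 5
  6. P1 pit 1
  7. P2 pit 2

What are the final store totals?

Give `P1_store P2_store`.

Move 1: P1 pit1 -> P1=[5,0,5,5,3,3](0) P2=[4,5,4,3,3,4](0)
Move 2: P1 pit2 -> P1=[5,0,0,6,4,4](1) P2=[5,5,4,3,3,4](0)
Move 3: P2 pit1 -> P1=[5,0,0,6,4,4](1) P2=[5,0,5,4,4,5](1)
Move 4: P2 pit4 -> P1=[6,1,0,6,4,4](1) P2=[5,0,5,4,0,6](2)
Move 5: P2 pit5 -> P1=[7,2,1,7,5,4](1) P2=[5,0,5,4,0,0](3)
Move 6: P1 pit1 -> P1=[7,0,2,8,5,4](1) P2=[5,0,5,4,0,0](3)
Move 7: P2 pit2 -> P1=[8,0,2,8,5,4](1) P2=[5,0,0,5,1,1](4)

Answer: 1 4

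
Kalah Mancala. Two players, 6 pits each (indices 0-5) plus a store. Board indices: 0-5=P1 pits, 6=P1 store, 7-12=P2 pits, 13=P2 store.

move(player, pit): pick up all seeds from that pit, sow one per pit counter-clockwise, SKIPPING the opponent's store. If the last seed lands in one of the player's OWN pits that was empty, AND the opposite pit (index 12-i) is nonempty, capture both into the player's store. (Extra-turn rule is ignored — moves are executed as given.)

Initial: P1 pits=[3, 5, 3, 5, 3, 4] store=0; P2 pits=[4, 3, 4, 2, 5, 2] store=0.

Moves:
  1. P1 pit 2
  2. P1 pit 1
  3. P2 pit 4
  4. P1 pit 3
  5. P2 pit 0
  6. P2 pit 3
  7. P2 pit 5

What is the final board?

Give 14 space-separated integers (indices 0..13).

Answer: 6 2 3 1 6 7 2 0 5 6 0 2 0 3

Derivation:
Move 1: P1 pit2 -> P1=[3,5,0,6,4,5](0) P2=[4,3,4,2,5,2](0)
Move 2: P1 pit1 -> P1=[3,0,1,7,5,6](1) P2=[4,3,4,2,5,2](0)
Move 3: P2 pit4 -> P1=[4,1,2,7,5,6](1) P2=[4,3,4,2,0,3](1)
Move 4: P1 pit3 -> P1=[4,1,2,0,6,7](2) P2=[5,4,5,3,0,3](1)
Move 5: P2 pit0 -> P1=[4,1,2,0,6,7](2) P2=[0,5,6,4,1,4](1)
Move 6: P2 pit3 -> P1=[5,1,2,0,6,7](2) P2=[0,5,6,0,2,5](2)
Move 7: P2 pit5 -> P1=[6,2,3,1,6,7](2) P2=[0,5,6,0,2,0](3)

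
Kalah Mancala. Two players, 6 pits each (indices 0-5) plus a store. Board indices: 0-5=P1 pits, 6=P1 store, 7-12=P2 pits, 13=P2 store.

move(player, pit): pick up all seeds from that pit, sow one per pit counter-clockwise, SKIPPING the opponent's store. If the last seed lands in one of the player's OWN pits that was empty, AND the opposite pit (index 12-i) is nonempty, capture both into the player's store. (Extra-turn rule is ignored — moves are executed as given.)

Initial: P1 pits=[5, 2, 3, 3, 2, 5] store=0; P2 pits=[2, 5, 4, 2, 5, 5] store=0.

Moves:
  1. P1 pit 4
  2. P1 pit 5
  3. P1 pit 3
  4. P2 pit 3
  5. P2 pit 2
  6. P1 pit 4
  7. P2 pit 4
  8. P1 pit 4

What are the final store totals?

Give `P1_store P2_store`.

Move 1: P1 pit4 -> P1=[5,2,3,3,0,6](1) P2=[2,5,4,2,5,5](0)
Move 2: P1 pit5 -> P1=[5,2,3,3,0,0](2) P2=[3,6,5,3,6,5](0)
Move 3: P1 pit3 -> P1=[5,2,3,0,1,1](3) P2=[3,6,5,3,6,5](0)
Move 4: P2 pit3 -> P1=[5,2,3,0,1,1](3) P2=[3,6,5,0,7,6](1)
Move 5: P2 pit2 -> P1=[6,2,3,0,1,1](3) P2=[3,6,0,1,8,7](2)
Move 6: P1 pit4 -> P1=[6,2,3,0,0,2](3) P2=[3,6,0,1,8,7](2)
Move 7: P2 pit4 -> P1=[7,3,4,1,1,3](3) P2=[3,6,0,1,0,8](3)
Move 8: P1 pit4 -> P1=[7,3,4,1,0,4](3) P2=[3,6,0,1,0,8](3)

Answer: 3 3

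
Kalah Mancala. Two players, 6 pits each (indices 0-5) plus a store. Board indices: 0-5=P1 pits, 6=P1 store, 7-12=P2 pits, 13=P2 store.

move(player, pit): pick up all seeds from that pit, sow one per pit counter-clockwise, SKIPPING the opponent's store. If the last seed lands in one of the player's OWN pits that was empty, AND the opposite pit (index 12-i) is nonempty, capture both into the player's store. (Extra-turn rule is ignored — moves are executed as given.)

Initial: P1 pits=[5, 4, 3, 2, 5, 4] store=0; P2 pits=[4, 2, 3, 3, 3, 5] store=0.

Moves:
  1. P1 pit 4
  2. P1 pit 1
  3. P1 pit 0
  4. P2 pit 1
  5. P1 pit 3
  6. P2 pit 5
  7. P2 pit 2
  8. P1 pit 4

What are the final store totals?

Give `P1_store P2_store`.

Answer: 3 2

Derivation:
Move 1: P1 pit4 -> P1=[5,4,3,2,0,5](1) P2=[5,3,4,3,3,5](0)
Move 2: P1 pit1 -> P1=[5,0,4,3,1,6](1) P2=[5,3,4,3,3,5](0)
Move 3: P1 pit0 -> P1=[0,1,5,4,2,7](1) P2=[5,3,4,3,3,5](0)
Move 4: P2 pit1 -> P1=[0,1,5,4,2,7](1) P2=[5,0,5,4,4,5](0)
Move 5: P1 pit3 -> P1=[0,1,5,0,3,8](2) P2=[6,0,5,4,4,5](0)
Move 6: P2 pit5 -> P1=[1,2,6,1,3,8](2) P2=[6,0,5,4,4,0](1)
Move 7: P2 pit2 -> P1=[2,2,6,1,3,8](2) P2=[6,0,0,5,5,1](2)
Move 8: P1 pit4 -> P1=[2,2,6,1,0,9](3) P2=[7,0,0,5,5,1](2)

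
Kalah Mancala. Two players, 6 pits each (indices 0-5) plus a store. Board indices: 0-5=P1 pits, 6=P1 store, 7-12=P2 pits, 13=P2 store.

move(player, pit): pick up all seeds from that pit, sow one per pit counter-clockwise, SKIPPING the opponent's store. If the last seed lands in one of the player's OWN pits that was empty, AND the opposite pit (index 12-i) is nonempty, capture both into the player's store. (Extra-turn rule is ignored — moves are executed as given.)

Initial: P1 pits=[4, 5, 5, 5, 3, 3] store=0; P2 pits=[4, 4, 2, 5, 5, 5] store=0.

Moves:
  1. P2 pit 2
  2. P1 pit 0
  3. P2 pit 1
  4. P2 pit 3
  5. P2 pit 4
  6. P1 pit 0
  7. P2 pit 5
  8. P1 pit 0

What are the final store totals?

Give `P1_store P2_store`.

Move 1: P2 pit2 -> P1=[4,5,5,5,3,3](0) P2=[4,4,0,6,6,5](0)
Move 2: P1 pit0 -> P1=[0,6,6,6,4,3](0) P2=[4,4,0,6,6,5](0)
Move 3: P2 pit1 -> P1=[0,6,6,6,4,3](0) P2=[4,0,1,7,7,6](0)
Move 4: P2 pit3 -> P1=[1,7,7,7,4,3](0) P2=[4,0,1,0,8,7](1)
Move 5: P2 pit4 -> P1=[2,8,8,8,5,4](0) P2=[4,0,1,0,0,8](2)
Move 6: P1 pit0 -> P1=[0,9,9,8,5,4](0) P2=[4,0,1,0,0,8](2)
Move 7: P2 pit5 -> P1=[1,10,10,9,6,5](0) P2=[5,0,1,0,0,0](3)
Move 8: P1 pit0 -> P1=[0,11,10,9,6,5](0) P2=[5,0,1,0,0,0](3)

Answer: 0 3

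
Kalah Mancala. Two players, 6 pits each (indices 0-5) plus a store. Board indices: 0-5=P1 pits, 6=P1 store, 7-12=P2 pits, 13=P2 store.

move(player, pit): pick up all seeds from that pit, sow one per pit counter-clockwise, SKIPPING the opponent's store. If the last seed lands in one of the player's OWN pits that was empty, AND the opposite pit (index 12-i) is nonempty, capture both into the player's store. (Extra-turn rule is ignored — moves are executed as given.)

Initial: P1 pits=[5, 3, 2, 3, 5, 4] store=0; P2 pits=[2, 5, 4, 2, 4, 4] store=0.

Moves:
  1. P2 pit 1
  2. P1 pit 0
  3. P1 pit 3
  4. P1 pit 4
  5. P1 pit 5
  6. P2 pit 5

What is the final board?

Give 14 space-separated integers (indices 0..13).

Move 1: P2 pit1 -> P1=[5,3,2,3,5,4](0) P2=[2,0,5,3,5,5](1)
Move 2: P1 pit0 -> P1=[0,4,3,4,6,5](0) P2=[2,0,5,3,5,5](1)
Move 3: P1 pit3 -> P1=[0,4,3,0,7,6](1) P2=[3,0,5,3,5,5](1)
Move 4: P1 pit4 -> P1=[0,4,3,0,0,7](2) P2=[4,1,6,4,6,5](1)
Move 5: P1 pit5 -> P1=[0,4,3,0,0,0](3) P2=[5,2,7,5,7,6](1)
Move 6: P2 pit5 -> P1=[1,5,4,1,1,0](3) P2=[5,2,7,5,7,0](2)

Answer: 1 5 4 1 1 0 3 5 2 7 5 7 0 2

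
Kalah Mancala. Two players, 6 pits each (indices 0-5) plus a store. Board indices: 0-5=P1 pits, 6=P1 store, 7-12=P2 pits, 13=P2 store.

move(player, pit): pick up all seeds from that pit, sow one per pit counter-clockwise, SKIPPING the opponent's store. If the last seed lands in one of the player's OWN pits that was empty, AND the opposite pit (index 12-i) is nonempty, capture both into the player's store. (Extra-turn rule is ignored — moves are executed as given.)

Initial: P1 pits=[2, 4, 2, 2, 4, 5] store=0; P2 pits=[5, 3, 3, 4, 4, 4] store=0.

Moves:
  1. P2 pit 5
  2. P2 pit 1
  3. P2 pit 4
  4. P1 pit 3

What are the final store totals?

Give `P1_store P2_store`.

Answer: 0 2

Derivation:
Move 1: P2 pit5 -> P1=[3,5,3,2,4,5](0) P2=[5,3,3,4,4,0](1)
Move 2: P2 pit1 -> P1=[3,5,3,2,4,5](0) P2=[5,0,4,5,5,0](1)
Move 3: P2 pit4 -> P1=[4,6,4,2,4,5](0) P2=[5,0,4,5,0,1](2)
Move 4: P1 pit3 -> P1=[4,6,4,0,5,6](0) P2=[5,0,4,5,0,1](2)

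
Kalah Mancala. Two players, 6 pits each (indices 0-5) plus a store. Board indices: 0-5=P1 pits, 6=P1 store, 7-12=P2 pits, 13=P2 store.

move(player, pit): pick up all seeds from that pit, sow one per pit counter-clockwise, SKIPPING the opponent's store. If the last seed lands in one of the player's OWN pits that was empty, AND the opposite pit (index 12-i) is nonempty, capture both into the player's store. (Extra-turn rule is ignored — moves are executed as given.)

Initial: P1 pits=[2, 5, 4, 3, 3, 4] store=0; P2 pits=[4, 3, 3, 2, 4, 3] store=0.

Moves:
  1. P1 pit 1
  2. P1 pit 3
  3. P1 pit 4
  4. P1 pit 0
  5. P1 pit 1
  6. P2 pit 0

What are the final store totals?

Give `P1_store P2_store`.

Move 1: P1 pit1 -> P1=[2,0,5,4,4,5](1) P2=[4,3,3,2,4,3](0)
Move 2: P1 pit3 -> P1=[2,0,5,0,5,6](2) P2=[5,3,3,2,4,3](0)
Move 3: P1 pit4 -> P1=[2,0,5,0,0,7](3) P2=[6,4,4,2,4,3](0)
Move 4: P1 pit0 -> P1=[0,1,6,0,0,7](3) P2=[6,4,4,2,4,3](0)
Move 5: P1 pit1 -> P1=[0,0,7,0,0,7](3) P2=[6,4,4,2,4,3](0)
Move 6: P2 pit0 -> P1=[0,0,7,0,0,7](3) P2=[0,5,5,3,5,4](1)

Answer: 3 1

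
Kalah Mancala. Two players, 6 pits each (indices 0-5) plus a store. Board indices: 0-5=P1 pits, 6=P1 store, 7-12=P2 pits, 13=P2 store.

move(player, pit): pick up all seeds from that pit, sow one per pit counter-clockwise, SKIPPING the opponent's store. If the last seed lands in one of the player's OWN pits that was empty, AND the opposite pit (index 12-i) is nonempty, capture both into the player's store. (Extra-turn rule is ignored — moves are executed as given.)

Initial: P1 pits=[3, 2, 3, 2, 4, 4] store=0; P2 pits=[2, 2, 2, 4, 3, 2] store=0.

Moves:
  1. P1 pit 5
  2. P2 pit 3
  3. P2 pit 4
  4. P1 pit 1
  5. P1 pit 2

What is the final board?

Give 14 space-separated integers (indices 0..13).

Answer: 5 0 0 4 6 1 2 3 3 3 0 0 4 2

Derivation:
Move 1: P1 pit5 -> P1=[3,2,3,2,4,0](1) P2=[3,3,3,4,3,2](0)
Move 2: P2 pit3 -> P1=[4,2,3,2,4,0](1) P2=[3,3,3,0,4,3](1)
Move 3: P2 pit4 -> P1=[5,3,3,2,4,0](1) P2=[3,3,3,0,0,4](2)
Move 4: P1 pit1 -> P1=[5,0,4,3,5,0](1) P2=[3,3,3,0,0,4](2)
Move 5: P1 pit2 -> P1=[5,0,0,4,6,1](2) P2=[3,3,3,0,0,4](2)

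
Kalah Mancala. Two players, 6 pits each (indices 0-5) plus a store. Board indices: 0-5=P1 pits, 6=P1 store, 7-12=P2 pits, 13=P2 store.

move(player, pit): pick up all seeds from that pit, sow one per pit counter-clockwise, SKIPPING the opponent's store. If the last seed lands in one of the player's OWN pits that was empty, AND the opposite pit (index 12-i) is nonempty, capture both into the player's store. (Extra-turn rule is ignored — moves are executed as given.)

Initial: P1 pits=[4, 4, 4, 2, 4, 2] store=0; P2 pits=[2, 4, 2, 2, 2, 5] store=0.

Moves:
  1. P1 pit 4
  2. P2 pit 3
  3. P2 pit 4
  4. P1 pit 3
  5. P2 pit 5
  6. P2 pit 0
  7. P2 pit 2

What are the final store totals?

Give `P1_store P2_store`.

Answer: 1 15

Derivation:
Move 1: P1 pit4 -> P1=[4,4,4,2,0,3](1) P2=[3,5,2,2,2,5](0)
Move 2: P2 pit3 -> P1=[4,4,4,2,0,3](1) P2=[3,5,2,0,3,6](0)
Move 3: P2 pit4 -> P1=[5,4,4,2,0,3](1) P2=[3,5,2,0,0,7](1)
Move 4: P1 pit3 -> P1=[5,4,4,0,1,4](1) P2=[3,5,2,0,0,7](1)
Move 5: P2 pit5 -> P1=[6,5,5,1,2,5](1) P2=[3,5,2,0,0,0](2)
Move 6: P2 pit0 -> P1=[6,5,0,1,2,5](1) P2=[0,6,3,0,0,0](8)
Move 7: P2 pit2 -> P1=[0,5,0,1,2,5](1) P2=[0,6,0,1,1,0](15)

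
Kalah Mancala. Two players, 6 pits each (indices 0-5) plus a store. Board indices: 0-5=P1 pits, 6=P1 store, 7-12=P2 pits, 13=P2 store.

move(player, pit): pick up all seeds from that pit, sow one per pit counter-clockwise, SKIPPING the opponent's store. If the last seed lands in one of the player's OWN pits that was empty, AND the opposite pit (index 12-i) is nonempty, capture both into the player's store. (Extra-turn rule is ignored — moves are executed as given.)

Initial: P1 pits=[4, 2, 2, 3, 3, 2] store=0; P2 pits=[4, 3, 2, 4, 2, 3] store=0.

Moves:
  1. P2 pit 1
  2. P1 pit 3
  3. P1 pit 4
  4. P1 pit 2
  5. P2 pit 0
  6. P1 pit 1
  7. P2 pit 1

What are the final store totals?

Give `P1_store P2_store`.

Move 1: P2 pit1 -> P1=[4,2,2,3,3,2](0) P2=[4,0,3,5,3,3](0)
Move 2: P1 pit3 -> P1=[4,2,2,0,4,3](1) P2=[4,0,3,5,3,3](0)
Move 3: P1 pit4 -> P1=[4,2,2,0,0,4](2) P2=[5,1,3,5,3,3](0)
Move 4: P1 pit2 -> P1=[4,2,0,1,0,4](4) P2=[5,0,3,5,3,3](0)
Move 5: P2 pit0 -> P1=[4,2,0,1,0,4](4) P2=[0,1,4,6,4,4](0)
Move 6: P1 pit1 -> P1=[4,0,1,2,0,4](4) P2=[0,1,4,6,4,4](0)
Move 7: P2 pit1 -> P1=[4,0,1,2,0,4](4) P2=[0,0,5,6,4,4](0)

Answer: 4 0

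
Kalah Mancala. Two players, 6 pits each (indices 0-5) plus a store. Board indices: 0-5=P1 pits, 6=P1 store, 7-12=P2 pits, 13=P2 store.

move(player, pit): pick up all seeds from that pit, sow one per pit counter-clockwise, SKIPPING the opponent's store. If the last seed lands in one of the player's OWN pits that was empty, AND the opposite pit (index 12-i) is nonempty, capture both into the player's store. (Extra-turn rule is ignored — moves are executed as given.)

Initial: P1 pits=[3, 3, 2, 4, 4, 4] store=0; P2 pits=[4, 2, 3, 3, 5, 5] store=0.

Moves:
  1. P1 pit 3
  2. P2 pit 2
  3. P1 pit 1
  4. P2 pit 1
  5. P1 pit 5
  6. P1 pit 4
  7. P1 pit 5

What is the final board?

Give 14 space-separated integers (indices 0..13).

Move 1: P1 pit3 -> P1=[3,3,2,0,5,5](1) P2=[5,2,3,3,5,5](0)
Move 2: P2 pit2 -> P1=[3,3,2,0,5,5](1) P2=[5,2,0,4,6,6](0)
Move 3: P1 pit1 -> P1=[3,0,3,1,6,5](1) P2=[5,2,0,4,6,6](0)
Move 4: P2 pit1 -> P1=[3,0,3,1,6,5](1) P2=[5,0,1,5,6,6](0)
Move 5: P1 pit5 -> P1=[3,0,3,1,6,0](2) P2=[6,1,2,6,6,6](0)
Move 6: P1 pit4 -> P1=[3,0,3,1,0,1](3) P2=[7,2,3,7,6,6](0)
Move 7: P1 pit5 -> P1=[3,0,3,1,0,0](4) P2=[7,2,3,7,6,6](0)

Answer: 3 0 3 1 0 0 4 7 2 3 7 6 6 0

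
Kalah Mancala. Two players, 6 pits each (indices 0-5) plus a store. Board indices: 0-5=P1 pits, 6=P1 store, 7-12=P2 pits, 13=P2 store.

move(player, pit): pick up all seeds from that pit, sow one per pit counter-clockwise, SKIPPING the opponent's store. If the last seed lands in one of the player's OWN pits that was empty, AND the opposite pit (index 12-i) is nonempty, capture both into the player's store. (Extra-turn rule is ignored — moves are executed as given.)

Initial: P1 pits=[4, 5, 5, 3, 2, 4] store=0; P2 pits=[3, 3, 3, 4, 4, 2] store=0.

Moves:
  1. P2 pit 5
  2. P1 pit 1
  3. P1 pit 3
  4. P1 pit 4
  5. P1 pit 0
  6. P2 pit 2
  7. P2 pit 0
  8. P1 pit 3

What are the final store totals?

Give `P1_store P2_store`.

Answer: 3 1

Derivation:
Move 1: P2 pit5 -> P1=[5,5,5,3,2,4](0) P2=[3,3,3,4,4,0](1)
Move 2: P1 pit1 -> P1=[5,0,6,4,3,5](1) P2=[3,3,3,4,4,0](1)
Move 3: P1 pit3 -> P1=[5,0,6,0,4,6](2) P2=[4,3,3,4,4,0](1)
Move 4: P1 pit4 -> P1=[5,0,6,0,0,7](3) P2=[5,4,3,4,4,0](1)
Move 5: P1 pit0 -> P1=[0,1,7,1,1,8](3) P2=[5,4,3,4,4,0](1)
Move 6: P2 pit2 -> P1=[0,1,7,1,1,8](3) P2=[5,4,0,5,5,1](1)
Move 7: P2 pit0 -> P1=[0,1,7,1,1,8](3) P2=[0,5,1,6,6,2](1)
Move 8: P1 pit3 -> P1=[0,1,7,0,2,8](3) P2=[0,5,1,6,6,2](1)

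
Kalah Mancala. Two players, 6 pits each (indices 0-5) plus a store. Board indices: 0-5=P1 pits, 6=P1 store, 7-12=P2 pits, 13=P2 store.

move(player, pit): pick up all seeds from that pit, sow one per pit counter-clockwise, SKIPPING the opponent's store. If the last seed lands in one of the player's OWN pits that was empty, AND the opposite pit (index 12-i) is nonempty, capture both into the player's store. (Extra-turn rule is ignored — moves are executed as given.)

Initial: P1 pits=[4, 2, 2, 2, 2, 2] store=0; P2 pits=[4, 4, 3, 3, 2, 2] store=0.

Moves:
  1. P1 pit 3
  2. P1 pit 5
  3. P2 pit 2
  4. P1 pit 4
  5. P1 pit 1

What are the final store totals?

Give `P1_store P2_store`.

Move 1: P1 pit3 -> P1=[4,2,2,0,3,3](0) P2=[4,4,3,3,2,2](0)
Move 2: P1 pit5 -> P1=[4,2,2,0,3,0](1) P2=[5,5,3,3,2,2](0)
Move 3: P2 pit2 -> P1=[4,2,2,0,3,0](1) P2=[5,5,0,4,3,3](0)
Move 4: P1 pit4 -> P1=[4,2,2,0,0,1](2) P2=[6,5,0,4,3,3](0)
Move 5: P1 pit1 -> P1=[4,0,3,1,0,1](2) P2=[6,5,0,4,3,3](0)

Answer: 2 0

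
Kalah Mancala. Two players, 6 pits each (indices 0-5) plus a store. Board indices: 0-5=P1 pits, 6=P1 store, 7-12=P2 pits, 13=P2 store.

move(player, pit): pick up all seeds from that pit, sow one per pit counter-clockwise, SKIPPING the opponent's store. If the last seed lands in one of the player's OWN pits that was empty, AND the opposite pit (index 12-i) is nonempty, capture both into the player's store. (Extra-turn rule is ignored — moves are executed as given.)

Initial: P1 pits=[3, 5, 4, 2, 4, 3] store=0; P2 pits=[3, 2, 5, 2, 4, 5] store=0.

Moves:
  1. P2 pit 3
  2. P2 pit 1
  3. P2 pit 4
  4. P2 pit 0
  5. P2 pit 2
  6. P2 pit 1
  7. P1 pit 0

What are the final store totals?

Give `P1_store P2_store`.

Move 1: P2 pit3 -> P1=[3,5,4,2,4,3](0) P2=[3,2,5,0,5,6](0)
Move 2: P2 pit1 -> P1=[3,5,0,2,4,3](0) P2=[3,0,6,0,5,6](5)
Move 3: P2 pit4 -> P1=[4,6,1,2,4,3](0) P2=[3,0,6,0,0,7](6)
Move 4: P2 pit0 -> P1=[4,6,0,2,4,3](0) P2=[0,1,7,0,0,7](8)
Move 5: P2 pit2 -> P1=[5,7,1,2,4,3](0) P2=[0,1,0,1,1,8](9)
Move 6: P2 pit1 -> P1=[5,7,1,0,4,3](0) P2=[0,0,0,1,1,8](12)
Move 7: P1 pit0 -> P1=[0,8,2,1,5,4](0) P2=[0,0,0,1,1,8](12)

Answer: 0 12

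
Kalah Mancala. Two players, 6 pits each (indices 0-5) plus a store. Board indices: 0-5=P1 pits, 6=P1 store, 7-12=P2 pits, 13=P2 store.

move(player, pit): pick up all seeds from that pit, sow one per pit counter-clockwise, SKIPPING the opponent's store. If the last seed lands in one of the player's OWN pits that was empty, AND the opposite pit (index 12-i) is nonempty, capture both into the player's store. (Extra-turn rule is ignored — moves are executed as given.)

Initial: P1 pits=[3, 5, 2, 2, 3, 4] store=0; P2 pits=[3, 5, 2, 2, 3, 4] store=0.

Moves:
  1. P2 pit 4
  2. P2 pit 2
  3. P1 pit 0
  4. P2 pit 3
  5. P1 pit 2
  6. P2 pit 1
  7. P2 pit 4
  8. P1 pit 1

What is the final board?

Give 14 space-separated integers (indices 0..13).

Answer: 0 0 0 4 5 5 2 3 0 1 0 0 8 10

Derivation:
Move 1: P2 pit4 -> P1=[4,5,2,2,3,4](0) P2=[3,5,2,2,0,5](1)
Move 2: P2 pit2 -> P1=[4,0,2,2,3,4](0) P2=[3,5,0,3,0,5](7)
Move 3: P1 pit0 -> P1=[0,1,3,3,4,4](0) P2=[3,5,0,3,0,5](7)
Move 4: P2 pit3 -> P1=[0,1,3,3,4,4](0) P2=[3,5,0,0,1,6](8)
Move 5: P1 pit2 -> P1=[0,1,0,4,5,5](0) P2=[3,5,0,0,1,6](8)
Move 6: P2 pit1 -> P1=[0,1,0,4,5,5](0) P2=[3,0,1,1,2,7](9)
Move 7: P2 pit4 -> P1=[0,1,0,4,5,5](0) P2=[3,0,1,1,0,8](10)
Move 8: P1 pit1 -> P1=[0,0,0,4,5,5](2) P2=[3,0,1,0,0,8](10)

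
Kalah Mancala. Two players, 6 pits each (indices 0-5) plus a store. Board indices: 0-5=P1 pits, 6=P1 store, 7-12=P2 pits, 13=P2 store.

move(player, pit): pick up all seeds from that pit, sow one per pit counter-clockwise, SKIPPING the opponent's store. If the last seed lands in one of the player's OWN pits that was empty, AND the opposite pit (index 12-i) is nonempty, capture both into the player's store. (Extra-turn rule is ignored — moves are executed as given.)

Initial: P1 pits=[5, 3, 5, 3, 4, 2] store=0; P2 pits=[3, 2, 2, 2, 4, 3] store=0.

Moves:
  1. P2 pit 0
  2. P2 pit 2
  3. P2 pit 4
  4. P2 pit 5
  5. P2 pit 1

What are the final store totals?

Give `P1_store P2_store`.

Move 1: P2 pit0 -> P1=[5,3,5,3,4,2](0) P2=[0,3,3,3,4,3](0)
Move 2: P2 pit2 -> P1=[5,3,5,3,4,2](0) P2=[0,3,0,4,5,4](0)
Move 3: P2 pit4 -> P1=[6,4,6,3,4,2](0) P2=[0,3,0,4,0,5](1)
Move 4: P2 pit5 -> P1=[7,5,7,4,4,2](0) P2=[0,3,0,4,0,0](2)
Move 5: P2 pit1 -> P1=[7,0,7,4,4,2](0) P2=[0,0,1,5,0,0](8)

Answer: 0 8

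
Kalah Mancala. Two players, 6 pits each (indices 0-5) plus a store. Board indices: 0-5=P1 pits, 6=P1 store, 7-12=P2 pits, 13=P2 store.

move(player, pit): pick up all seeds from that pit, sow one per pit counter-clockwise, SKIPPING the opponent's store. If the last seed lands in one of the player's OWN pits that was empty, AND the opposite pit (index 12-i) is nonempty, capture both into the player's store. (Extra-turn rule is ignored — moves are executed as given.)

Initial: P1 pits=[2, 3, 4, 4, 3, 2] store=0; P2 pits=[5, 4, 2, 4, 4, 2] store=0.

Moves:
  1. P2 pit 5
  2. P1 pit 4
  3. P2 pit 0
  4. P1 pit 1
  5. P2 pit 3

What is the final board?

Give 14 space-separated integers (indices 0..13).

Answer: 4 1 5 5 0 3 7 0 0 3 0 6 2 3

Derivation:
Move 1: P2 pit5 -> P1=[3,3,4,4,3,2](0) P2=[5,4,2,4,4,0](1)
Move 2: P1 pit4 -> P1=[3,3,4,4,0,3](1) P2=[6,4,2,4,4,0](1)
Move 3: P2 pit0 -> P1=[3,3,4,4,0,3](1) P2=[0,5,3,5,5,1](2)
Move 4: P1 pit1 -> P1=[3,0,5,5,0,3](7) P2=[0,0,3,5,5,1](2)
Move 5: P2 pit3 -> P1=[4,1,5,5,0,3](7) P2=[0,0,3,0,6,2](3)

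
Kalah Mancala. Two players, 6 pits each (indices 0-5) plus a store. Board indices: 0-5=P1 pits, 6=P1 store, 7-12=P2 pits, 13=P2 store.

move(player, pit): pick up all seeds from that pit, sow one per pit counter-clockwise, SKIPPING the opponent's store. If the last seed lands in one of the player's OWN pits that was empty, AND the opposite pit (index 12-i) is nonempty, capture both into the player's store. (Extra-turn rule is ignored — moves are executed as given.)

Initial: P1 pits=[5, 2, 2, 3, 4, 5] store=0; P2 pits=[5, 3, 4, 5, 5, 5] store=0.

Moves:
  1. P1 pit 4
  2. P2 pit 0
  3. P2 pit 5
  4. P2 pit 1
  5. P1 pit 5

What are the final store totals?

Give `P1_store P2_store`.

Answer: 2 3

Derivation:
Move 1: P1 pit4 -> P1=[5,2,2,3,0,6](1) P2=[6,4,4,5,5,5](0)
Move 2: P2 pit0 -> P1=[5,2,2,3,0,6](1) P2=[0,5,5,6,6,6](1)
Move 3: P2 pit5 -> P1=[6,3,3,4,1,6](1) P2=[0,5,5,6,6,0](2)
Move 4: P2 pit1 -> P1=[6,3,3,4,1,6](1) P2=[0,0,6,7,7,1](3)
Move 5: P1 pit5 -> P1=[6,3,3,4,1,0](2) P2=[1,1,7,8,8,1](3)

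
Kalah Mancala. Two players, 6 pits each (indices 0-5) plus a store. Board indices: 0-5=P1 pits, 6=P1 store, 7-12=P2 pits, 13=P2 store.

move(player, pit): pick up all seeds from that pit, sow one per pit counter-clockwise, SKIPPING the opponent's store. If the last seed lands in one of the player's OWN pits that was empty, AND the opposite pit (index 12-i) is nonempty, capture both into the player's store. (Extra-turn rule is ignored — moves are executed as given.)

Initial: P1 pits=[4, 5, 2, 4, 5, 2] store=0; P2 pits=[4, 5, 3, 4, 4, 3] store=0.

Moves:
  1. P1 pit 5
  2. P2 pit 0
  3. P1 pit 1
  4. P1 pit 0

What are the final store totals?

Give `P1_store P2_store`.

Answer: 2 0

Derivation:
Move 1: P1 pit5 -> P1=[4,5,2,4,5,0](1) P2=[5,5,3,4,4,3](0)
Move 2: P2 pit0 -> P1=[4,5,2,4,5,0](1) P2=[0,6,4,5,5,4](0)
Move 3: P1 pit1 -> P1=[4,0,3,5,6,1](2) P2=[0,6,4,5,5,4](0)
Move 4: P1 pit0 -> P1=[0,1,4,6,7,1](2) P2=[0,6,4,5,5,4](0)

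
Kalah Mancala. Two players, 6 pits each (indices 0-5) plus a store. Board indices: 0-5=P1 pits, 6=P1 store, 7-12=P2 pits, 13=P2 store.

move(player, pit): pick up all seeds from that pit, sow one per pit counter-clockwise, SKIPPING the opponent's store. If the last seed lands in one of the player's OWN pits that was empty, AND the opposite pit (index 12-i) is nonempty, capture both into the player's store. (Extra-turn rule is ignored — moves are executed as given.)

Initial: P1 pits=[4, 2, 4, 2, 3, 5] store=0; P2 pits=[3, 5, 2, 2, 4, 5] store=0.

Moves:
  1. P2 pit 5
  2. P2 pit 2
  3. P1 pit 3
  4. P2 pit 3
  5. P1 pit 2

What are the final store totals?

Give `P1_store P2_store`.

Answer: 2 2

Derivation:
Move 1: P2 pit5 -> P1=[5,3,5,3,3,5](0) P2=[3,5,2,2,4,0](1)
Move 2: P2 pit2 -> P1=[5,3,5,3,3,5](0) P2=[3,5,0,3,5,0](1)
Move 3: P1 pit3 -> P1=[5,3,5,0,4,6](1) P2=[3,5,0,3,5,0](1)
Move 4: P2 pit3 -> P1=[5,3,5,0,4,6](1) P2=[3,5,0,0,6,1](2)
Move 5: P1 pit2 -> P1=[5,3,0,1,5,7](2) P2=[4,5,0,0,6,1](2)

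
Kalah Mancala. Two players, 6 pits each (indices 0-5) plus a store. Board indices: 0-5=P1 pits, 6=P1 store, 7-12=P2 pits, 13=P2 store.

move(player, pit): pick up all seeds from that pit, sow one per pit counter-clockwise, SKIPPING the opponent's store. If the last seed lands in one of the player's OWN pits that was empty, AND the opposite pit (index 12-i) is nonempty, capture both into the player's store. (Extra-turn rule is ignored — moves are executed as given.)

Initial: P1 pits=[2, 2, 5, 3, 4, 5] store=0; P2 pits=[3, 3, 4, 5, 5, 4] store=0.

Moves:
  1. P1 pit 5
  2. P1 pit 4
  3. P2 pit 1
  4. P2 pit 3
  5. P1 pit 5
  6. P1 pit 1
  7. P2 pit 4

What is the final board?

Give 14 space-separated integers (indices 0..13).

Move 1: P1 pit5 -> P1=[2,2,5,3,4,0](1) P2=[4,4,5,6,5,4](0)
Move 2: P1 pit4 -> P1=[2,2,5,3,0,1](2) P2=[5,5,5,6,5,4](0)
Move 3: P2 pit1 -> P1=[2,2,5,3,0,1](2) P2=[5,0,6,7,6,5](1)
Move 4: P2 pit3 -> P1=[3,3,6,4,0,1](2) P2=[5,0,6,0,7,6](2)
Move 5: P1 pit5 -> P1=[3,3,6,4,0,0](3) P2=[5,0,6,0,7,6](2)
Move 6: P1 pit1 -> P1=[3,0,7,5,1,0](3) P2=[5,0,6,0,7,6](2)
Move 7: P2 pit4 -> P1=[4,1,8,6,2,0](3) P2=[5,0,6,0,0,7](3)

Answer: 4 1 8 6 2 0 3 5 0 6 0 0 7 3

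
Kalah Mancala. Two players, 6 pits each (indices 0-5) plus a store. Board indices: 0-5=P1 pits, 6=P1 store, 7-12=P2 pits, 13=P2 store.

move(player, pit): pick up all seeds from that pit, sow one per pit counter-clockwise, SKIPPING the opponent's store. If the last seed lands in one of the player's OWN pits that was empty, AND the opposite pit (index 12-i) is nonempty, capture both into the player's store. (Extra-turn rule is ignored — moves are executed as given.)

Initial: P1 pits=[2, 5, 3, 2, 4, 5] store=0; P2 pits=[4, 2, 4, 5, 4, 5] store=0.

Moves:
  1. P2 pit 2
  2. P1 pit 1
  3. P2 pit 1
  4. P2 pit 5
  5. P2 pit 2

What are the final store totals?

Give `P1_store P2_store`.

Answer: 1 2

Derivation:
Move 1: P2 pit2 -> P1=[2,5,3,2,4,5](0) P2=[4,2,0,6,5,6](1)
Move 2: P1 pit1 -> P1=[2,0,4,3,5,6](1) P2=[4,2,0,6,5,6](1)
Move 3: P2 pit1 -> P1=[2,0,4,3,5,6](1) P2=[4,0,1,7,5,6](1)
Move 4: P2 pit5 -> P1=[3,1,5,4,6,6](1) P2=[4,0,1,7,5,0](2)
Move 5: P2 pit2 -> P1=[3,1,5,4,6,6](1) P2=[4,0,0,8,5,0](2)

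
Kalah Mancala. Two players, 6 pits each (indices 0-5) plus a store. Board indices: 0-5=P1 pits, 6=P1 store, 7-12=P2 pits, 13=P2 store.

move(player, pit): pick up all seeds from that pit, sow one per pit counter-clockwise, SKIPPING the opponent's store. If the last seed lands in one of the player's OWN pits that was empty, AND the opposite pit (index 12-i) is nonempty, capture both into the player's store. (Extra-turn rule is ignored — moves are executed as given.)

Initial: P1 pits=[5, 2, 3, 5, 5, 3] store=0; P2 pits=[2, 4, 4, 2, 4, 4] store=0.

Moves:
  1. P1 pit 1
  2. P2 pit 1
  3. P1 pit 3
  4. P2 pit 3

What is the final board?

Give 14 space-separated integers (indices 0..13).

Answer: 5 0 4 0 6 4 1 3 1 6 0 6 6 1

Derivation:
Move 1: P1 pit1 -> P1=[5,0,4,6,5,3](0) P2=[2,4,4,2,4,4](0)
Move 2: P2 pit1 -> P1=[5,0,4,6,5,3](0) P2=[2,0,5,3,5,5](0)
Move 3: P1 pit3 -> P1=[5,0,4,0,6,4](1) P2=[3,1,6,3,5,5](0)
Move 4: P2 pit3 -> P1=[5,0,4,0,6,4](1) P2=[3,1,6,0,6,6](1)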